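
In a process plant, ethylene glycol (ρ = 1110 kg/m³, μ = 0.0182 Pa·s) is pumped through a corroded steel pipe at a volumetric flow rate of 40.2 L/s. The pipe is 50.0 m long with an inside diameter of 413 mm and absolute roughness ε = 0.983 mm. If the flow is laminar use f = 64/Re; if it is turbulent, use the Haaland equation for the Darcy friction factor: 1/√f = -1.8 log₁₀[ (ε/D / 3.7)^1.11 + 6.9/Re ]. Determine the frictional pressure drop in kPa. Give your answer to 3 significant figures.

ΔP ≈ 0.219 kPa

Q = 40.2 L/s = 40.2/1000 = 0.0402 m³/s.
Cross-sectional area A = πD²/4 = π(0.413)²/4 = 0.134 m²; mean velocity V = Q/A = 0.0402/0.134 = 0.3001 m/s.
Reynolds number Re = ρVD/μ = 1110 · 0.3001 · 0.413 / 0.0182 = 7559.
Re > 4000 → turbulent. Relative roughness ε/D = 0.000983/0.413 = 0.00238. Haaland: 1/√f = -1.8 log₁₀[(0.00238/3.7)^1.11 + 6.9/7559] = -1.8 log₁₀[0.000287 + 0.000913] = 5.258, so f = 0.03617.
Darcy-Weisbach: ΔP = f(L/D)(ρV²/2) = 0.03617·(50/0.413)·(1110·0.3001²/2) = 0.03617·121.1·49.98 = 218.9 Pa.
ΔP = 218.9 Pa = 0.219 kPa.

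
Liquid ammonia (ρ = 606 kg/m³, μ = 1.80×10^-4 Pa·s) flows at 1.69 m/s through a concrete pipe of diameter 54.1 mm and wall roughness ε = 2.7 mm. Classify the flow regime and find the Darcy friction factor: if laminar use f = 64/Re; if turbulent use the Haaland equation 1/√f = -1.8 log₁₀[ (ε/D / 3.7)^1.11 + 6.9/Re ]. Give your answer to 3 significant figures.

f ≈ 0.0717

Re = ρVD/μ = 606·1.69·0.0541/0.00018 = 3.078e+05.
Re > 4000 → turbulent. ε/D = 0.0027/0.0541 = 0.0499; Haaland: 1/√f = -1.8 log₁₀[0.0084 + 2.24e-05] = 3.734, so f = 0.07171.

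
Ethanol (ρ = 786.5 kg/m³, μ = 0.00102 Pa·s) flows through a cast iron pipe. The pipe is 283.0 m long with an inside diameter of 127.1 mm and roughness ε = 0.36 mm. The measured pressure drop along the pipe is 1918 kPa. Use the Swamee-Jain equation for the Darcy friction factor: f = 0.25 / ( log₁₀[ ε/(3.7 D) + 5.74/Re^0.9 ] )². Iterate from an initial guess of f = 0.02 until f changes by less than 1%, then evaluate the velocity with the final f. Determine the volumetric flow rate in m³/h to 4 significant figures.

Rearranging Darcy-Weisbach: V = √(2·ΔP·D/(f·L·ρ)). With ε/D = 0.00036/0.1271 = 0.00283, iterate starting from f = 0.02:
  f = 0.02 → V = √(2·1.918e+06·0.1271/(0.02·283·786.5)) = 10.47 m/s; Re = ρVD/μ = 1.026e+06; f → 0.02596
  f = 0.02596 → V = 9.187 m/s; Re = 9.003e+05; f → 0.02598
Converged (Δf/f < 1%). With the final f = 0.02598: V = √(2·1.918e+06·0.1271/(0.02598·283·786.5)) = 9.182 m/s.
Q = V·A = 9.182·(π/4·0.1271²) = 0.1165 m³/s = 419.4 m³/h.

Q ≈ 419.4 m³/h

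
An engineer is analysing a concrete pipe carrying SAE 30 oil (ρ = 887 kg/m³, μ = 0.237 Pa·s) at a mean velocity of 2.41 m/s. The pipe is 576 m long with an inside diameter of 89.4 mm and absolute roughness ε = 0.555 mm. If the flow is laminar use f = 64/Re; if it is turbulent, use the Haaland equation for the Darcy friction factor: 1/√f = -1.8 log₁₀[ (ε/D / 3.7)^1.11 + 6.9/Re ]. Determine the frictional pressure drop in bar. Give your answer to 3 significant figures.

ΔP ≈ 13.2 bar

Reynolds number Re = ρVD/μ = 887 · 2.41 · 0.0894 / 0.237 = 806.4.
Re < 2300 → laminar flow, so f = 64/Re = 64/806.4 = 0.07937 (the turbulent correlation is not needed).
Darcy-Weisbach: ΔP = f(L/D)(ρV²/2) = 0.07937·(576/0.0894)·(887·2.41²/2) = 0.07937·6443·2576 = 1.317e+06 Pa.
ΔP = 1.317e+06 Pa = 13.2 bar.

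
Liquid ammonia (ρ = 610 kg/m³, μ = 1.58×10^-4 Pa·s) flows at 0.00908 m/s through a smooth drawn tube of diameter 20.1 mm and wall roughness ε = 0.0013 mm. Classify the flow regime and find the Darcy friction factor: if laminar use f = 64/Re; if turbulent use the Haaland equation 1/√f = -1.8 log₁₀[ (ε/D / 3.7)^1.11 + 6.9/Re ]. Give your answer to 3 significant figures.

f ≈ 0.0908

Re = ρVD/μ = 610·0.00908·0.0201/0.000158 = 704.6.
Re < 2300 → laminar, so f = 64/Re = 0.09083 (roughness is irrelevant in laminar flow).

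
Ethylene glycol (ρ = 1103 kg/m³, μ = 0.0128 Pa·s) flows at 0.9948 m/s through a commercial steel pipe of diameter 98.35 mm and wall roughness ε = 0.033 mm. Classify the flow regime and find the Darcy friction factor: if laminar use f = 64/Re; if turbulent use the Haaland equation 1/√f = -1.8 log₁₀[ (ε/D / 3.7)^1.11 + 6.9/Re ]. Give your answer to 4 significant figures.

f ≈ 0.03275

Re = ρVD/μ = 1103·0.9948·0.09835/0.0128 = 8431.
Re > 4000 → turbulent. ε/D = 3.3e-05/0.09835 = 0.000336; Haaland: 1/√f = -1.8 log₁₀[3.26e-05 + 0.000818] = 5.526, so f = 0.03275.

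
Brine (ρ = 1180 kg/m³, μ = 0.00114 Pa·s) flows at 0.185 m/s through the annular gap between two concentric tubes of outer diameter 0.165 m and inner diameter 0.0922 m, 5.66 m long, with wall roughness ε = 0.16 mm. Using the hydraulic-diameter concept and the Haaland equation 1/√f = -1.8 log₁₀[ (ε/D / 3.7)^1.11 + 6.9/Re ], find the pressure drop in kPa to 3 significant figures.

Hydraulic diameter D_h = 4A/P = D_o - D_i = 0.165 - 0.0922 = 0.0728 m.
Re = ρVD_h/μ = 1180·0.185·0.0728/0.00114 = 1.394e+04.
ε/D_h = 0.00016/0.0728 = 0.0022; Haaland gives 1/√f = -1.8 log₁₀[0.000262+0.000495] = 5.617, so f = 0.03169.
ΔP = f(L/D_h)(ρV²/2) = 0.03169·5.66/0.0728·20.19 = 49.75 Pa.
ΔP = 0.0498 kPa.

ΔP ≈ 0.0498 kPa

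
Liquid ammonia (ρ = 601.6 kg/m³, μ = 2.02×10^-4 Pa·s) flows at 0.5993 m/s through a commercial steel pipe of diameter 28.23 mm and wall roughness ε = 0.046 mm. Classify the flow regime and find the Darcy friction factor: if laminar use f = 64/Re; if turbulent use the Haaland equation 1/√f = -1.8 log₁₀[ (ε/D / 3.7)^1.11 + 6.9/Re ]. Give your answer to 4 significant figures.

f ≈ 0.02537

Re = ρVD/μ = 601.6·0.5993·0.02823/0.000202 = 5.039e+04.
Re > 4000 → turbulent. ε/D = 4.6e-05/0.02823 = 0.00163; Haaland: 1/√f = -1.8 log₁₀[0.000188 + 0.000137] = 6.278, so f = 0.02537.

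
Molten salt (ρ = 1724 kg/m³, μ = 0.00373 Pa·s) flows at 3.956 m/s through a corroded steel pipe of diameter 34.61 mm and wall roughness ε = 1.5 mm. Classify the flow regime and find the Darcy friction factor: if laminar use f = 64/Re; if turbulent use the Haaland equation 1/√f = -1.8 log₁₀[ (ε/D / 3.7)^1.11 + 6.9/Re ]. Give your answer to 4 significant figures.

Re = ρVD/μ = 1724·3.956·0.03461/0.00373 = 6.328e+04.
Re > 4000 → turbulent. ε/D = 0.0015/0.03461 = 0.0433; Haaland: 1/√f = -1.8 log₁₀[0.00718 + 0.000109] = 3.847, so f = 0.06757.

f ≈ 0.06757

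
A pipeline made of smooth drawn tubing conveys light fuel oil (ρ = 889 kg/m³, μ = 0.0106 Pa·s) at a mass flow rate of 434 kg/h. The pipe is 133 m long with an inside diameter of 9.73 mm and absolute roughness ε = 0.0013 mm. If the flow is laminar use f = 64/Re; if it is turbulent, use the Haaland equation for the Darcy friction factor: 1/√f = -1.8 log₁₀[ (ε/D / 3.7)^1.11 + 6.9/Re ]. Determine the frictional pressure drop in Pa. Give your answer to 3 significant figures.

ṁ = 434 kg/h = 434/3600 = 0.1206 kg/s.
A = πD²/4 = π(0.00973)²/4 = 7.436e-05 m²; mean velocity V = ṁ/(ρA) = 0.1206/(889 · 7.436e-05) = 1.824 m/s.
Reynolds number Re = ρVD/μ = 889 · 1.824 · 0.00973 / 0.0106 = 1488.
Re < 2300 → laminar flow, so f = 64/Re = 64/1488 = 0.043 (the turbulent correlation is not needed).
Darcy-Weisbach: ΔP = f(L/D)(ρV²/2) = 0.043·(133/0.00973)·(889·1.824²/2) = 0.043·1.367e+04·1478 = 8.691e+05 Pa.

ΔP ≈ 869000 Pa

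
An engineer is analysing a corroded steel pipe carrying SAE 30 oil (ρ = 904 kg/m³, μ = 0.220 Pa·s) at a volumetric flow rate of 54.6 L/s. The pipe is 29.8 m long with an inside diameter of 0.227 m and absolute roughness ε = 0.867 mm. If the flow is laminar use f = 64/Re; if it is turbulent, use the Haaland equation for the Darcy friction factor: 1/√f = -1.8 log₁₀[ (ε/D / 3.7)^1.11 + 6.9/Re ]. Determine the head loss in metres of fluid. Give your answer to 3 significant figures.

h_f ≈ 0.619 m

Q = 54.6 L/s = 54.6/1000 = 0.0546 m³/s.
Cross-sectional area A = πD²/4 = π(0.227)²/4 = 0.04047 m²; mean velocity V = Q/A = 0.0546/0.04047 = 1.349 m/s.
Reynolds number Re = ρVD/μ = 904 · 1.349 · 0.227 / 0.22 = 1258.
Re < 2300 → laminar flow, so f = 64/Re = 64/1258 = 0.05086 (the turbulent correlation is not needed).
Darcy-Weisbach: ΔP = f(L/D)(ρV²/2) = 0.05086·(29.8/0.227)·(904·1.349²/2) = 0.05086·131.3·822.7 = 5493 Pa.
Head loss h_f = ΔP/(ρg) = 5493/(904·9.81) = 0.619 m.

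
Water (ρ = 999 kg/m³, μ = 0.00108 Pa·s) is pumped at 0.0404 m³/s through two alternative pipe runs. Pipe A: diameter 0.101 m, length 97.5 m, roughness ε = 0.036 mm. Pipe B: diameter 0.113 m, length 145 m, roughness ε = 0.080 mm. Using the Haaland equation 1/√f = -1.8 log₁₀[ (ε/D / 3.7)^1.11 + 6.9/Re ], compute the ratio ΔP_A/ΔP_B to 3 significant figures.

ΔP_A/ΔP_B ≈ 1.04

Pipe A: V = Q/A = 0.0404/0.008012 = 5.043 m/s; Re = 4.711e+05; ε/D = 0.000356; Haaland → f = 0.01665; ΔP_A = f(L/D)(ρV²/2) = 2.041e+05 Pa.
Pipe B: V = Q/A = 0.0404/0.01003 = 4.028 m/s; Re = 4.211e+05; ε/D = 0.000708; Haaland → f = 0.0189; ΔP_B = f(L/D)(ρV²/2) = 1.966e+05 Pa.
ΔP_A/ΔP_B = 2.041e+05/1.966e+05 = 1.04.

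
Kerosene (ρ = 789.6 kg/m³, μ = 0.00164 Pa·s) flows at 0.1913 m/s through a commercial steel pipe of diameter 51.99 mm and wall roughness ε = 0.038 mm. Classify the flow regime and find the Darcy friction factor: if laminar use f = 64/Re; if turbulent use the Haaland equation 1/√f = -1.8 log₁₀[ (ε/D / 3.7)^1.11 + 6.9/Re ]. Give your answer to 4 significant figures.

f ≈ 0.03885

Re = ρVD/μ = 789.6·0.1913·0.05199/0.00164 = 4788.
Re > 4000 → turbulent. ε/D = 3.8e-05/0.05199 = 0.000731; Haaland: 1/√f = -1.8 log₁₀[7.73e-05 + 0.00144] = 5.074, so f = 0.03885.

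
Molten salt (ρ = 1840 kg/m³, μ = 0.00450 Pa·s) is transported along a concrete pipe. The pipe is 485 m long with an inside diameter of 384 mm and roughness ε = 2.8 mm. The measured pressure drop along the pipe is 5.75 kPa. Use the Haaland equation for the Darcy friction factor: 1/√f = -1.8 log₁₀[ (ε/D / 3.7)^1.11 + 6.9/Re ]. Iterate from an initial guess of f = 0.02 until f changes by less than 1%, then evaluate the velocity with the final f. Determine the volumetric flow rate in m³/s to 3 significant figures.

Rearranging Darcy-Weisbach: V = √(2·ΔP·D/(f·L·ρ)). With ε/D = 0.0028/0.384 = 0.00729, iterate starting from f = 0.02:
  f = 0.02 → V = √(2·5750·0.384/(0.02·485·1840)) = 0.4974 m/s; Re = ρVD/μ = 7.81e+04; f → 0.03509
  f = 0.03509 → V = 0.3756 m/s; Re = 5.897e+04; f → 0.03536
Converged (Δf/f < 1%). With the final f = 0.03536: V = √(2·5750·0.384/(0.03536·485·1840)) = 0.3741 m/s.
Q = V·A = 0.3741·(π/4·0.384²) = 0.04333 m³/s = 0.0433 m³/s.

Q ≈ 0.0433 m³/s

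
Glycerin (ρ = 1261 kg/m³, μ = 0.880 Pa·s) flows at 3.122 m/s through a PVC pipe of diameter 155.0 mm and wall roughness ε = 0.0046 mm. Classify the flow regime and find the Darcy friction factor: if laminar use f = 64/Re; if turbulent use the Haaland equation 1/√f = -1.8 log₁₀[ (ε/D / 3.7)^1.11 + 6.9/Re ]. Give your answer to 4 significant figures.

Re = ρVD/μ = 1261·3.122·0.155/0.88 = 693.4.
Re < 2300 → laminar, so f = 64/Re = 0.0923 (roughness is irrelevant in laminar flow).

f ≈ 0.09230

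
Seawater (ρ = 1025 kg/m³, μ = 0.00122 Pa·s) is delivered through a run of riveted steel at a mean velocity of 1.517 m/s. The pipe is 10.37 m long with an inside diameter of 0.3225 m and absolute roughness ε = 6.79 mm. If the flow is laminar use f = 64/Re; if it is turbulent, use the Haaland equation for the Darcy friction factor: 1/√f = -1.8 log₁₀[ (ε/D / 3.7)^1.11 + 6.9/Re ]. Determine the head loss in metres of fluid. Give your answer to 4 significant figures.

Reynolds number Re = ρVD/μ = 1025 · 1.517 · 0.3225 / 0.00122 = 4.11e+05.
Re > 4000 → turbulent. Relative roughness ε/D = 0.00679/0.3225 = 0.0211. Haaland: 1/√f = -1.8 log₁₀[(0.0211/3.7)^1.11 + 6.9/4.11e+05] = -1.8 log₁₀[0.00322 + 1.68e-05] = 4.481, so f = 0.0498.
Darcy-Weisbach: ΔP = f(L/D)(ρV²/2) = 0.0498·(10.37/0.3225)·(1025·1.517²/2) = 0.0498·32.16·1179 = 1889 Pa.
Head loss h_f = ΔP/(ρg) = 1889/(1025·9.81) = 0.1878 m.

h_f ≈ 0.1878 m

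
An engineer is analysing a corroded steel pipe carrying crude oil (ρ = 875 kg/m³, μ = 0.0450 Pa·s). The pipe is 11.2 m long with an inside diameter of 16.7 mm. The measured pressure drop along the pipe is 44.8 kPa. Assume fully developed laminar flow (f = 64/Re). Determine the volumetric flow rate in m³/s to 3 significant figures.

For laminar flow, f = 64/Re with Re = ρVD/μ, so Darcy-Weisbach reduces to ΔP = 32μLV/D². Solving for V: V = ΔP·D²/(32μL) = 4.48e+04·(0.0167)²/(32·0.045·11.2) = 0.7747 m/s.
Check: Re = ρVD/μ = 875·0.7747·0.0167/0.045 = 251.6 < 2300, so the laminar assumption holds.
Q = V·A = 0.7747·(π/4·0.0167²) = 0.0001697 m³/s = 1.70×10^-4 m³/s.

Q ≈ 1.70×10^-4 m³/s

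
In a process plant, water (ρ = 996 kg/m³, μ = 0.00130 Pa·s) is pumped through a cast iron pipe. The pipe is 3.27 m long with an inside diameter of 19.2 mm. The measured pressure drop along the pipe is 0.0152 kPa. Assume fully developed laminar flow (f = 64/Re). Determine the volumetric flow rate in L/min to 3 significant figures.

Q ≈ 0.716 L/min

For laminar flow, f = 64/Re with Re = ρVD/μ, so Darcy-Weisbach reduces to ΔP = 32μLV/D². Solving for V: V = ΔP·D²/(32μL) = 15.2·(0.0192)²/(32·0.0013·3.27) = 0.04119 m/s.
Check: Re = ρVD/μ = 996·0.04119·0.0192/0.0013 = 605.9 < 2300, so the laminar assumption holds.
Q = V·A = 0.04119·(π/4·0.0192²) = 1.193e-05 m³/s = 0.716 L/min.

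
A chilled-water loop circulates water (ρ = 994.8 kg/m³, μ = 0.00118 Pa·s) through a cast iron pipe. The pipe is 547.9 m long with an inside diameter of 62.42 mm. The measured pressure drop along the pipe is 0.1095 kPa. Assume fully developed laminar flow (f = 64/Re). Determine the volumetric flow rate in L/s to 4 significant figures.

For laminar flow, f = 64/Re with Re = ρVD/μ, so Darcy-Weisbach reduces to ΔP = 32μLV/D². Solving for V: V = ΔP·D²/(32μL) = 109.5·(0.06242)²/(32·0.00118·547.9) = 0.02062 m/s.
Check: Re = ρVD/μ = 994.8·0.02062·0.06242/0.00118 = 1085 < 2300, so the laminar assumption holds.
Q = V·A = 0.02062·(π/4·0.06242²) = 6.311e-05 m³/s = 0.06311 L/s.

Q ≈ 0.06311 L/s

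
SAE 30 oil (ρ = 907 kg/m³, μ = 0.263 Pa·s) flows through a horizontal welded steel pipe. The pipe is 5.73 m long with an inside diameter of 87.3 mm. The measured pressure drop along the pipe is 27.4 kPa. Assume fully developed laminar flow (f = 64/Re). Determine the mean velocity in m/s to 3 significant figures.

V ≈ 4.33 m/s

For laminar flow, f = 64/Re with Re = ρVD/μ, so Darcy-Weisbach reduces to ΔP = 32μLV/D². Solving for V: V = ΔP·D²/(32μL) = 2.74e+04·(0.0873)²/(32·0.263·5.73) = 4.33 m/s.
Check: Re = ρVD/μ = 907·4.33·0.0873/0.263 = 1304 < 2300, so the laminar assumption holds.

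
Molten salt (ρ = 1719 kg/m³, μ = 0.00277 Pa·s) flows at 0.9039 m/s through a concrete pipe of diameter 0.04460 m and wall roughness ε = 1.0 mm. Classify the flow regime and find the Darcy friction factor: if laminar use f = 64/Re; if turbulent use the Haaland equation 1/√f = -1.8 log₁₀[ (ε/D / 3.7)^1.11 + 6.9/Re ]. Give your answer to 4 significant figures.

f ≈ 0.05235

Re = ρVD/μ = 1719·0.9039·0.0446/0.00277 = 2.502e+04.
Re > 4000 → turbulent. ε/D = 0.001/0.0446 = 0.0224; Haaland: 1/√f = -1.8 log₁₀[0.00346 + 0.000276] = 4.371, so f = 0.05235.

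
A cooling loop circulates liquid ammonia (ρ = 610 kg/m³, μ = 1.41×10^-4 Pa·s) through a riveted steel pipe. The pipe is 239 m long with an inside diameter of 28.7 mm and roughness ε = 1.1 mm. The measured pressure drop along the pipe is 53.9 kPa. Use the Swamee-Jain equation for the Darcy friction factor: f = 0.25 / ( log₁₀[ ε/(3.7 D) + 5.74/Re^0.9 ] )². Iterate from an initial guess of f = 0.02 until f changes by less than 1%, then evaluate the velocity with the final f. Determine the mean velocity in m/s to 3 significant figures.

Rearranging Darcy-Weisbach: V = √(2·ΔP·D/(f·L·ρ)). With ε/D = 0.0011/0.0287 = 0.0383, iterate starting from f = 0.02:
  f = 0.02 → V = √(2·5.39e+04·0.0287/(0.02·239·610)) = 1.03 m/s; Re = ρVD/μ = 1.279e+05; f → 0.06386
  f = 0.06386 → V = 0.5765 m/s; Re = 7.158e+04; f → 0.06412
Converged (Δf/f < 1%). With the final f = 0.06412: V = √(2·5.39e+04·0.0287/(0.06412·239·610)) = 0.5753 m/s.

V ≈ 0.575 m/s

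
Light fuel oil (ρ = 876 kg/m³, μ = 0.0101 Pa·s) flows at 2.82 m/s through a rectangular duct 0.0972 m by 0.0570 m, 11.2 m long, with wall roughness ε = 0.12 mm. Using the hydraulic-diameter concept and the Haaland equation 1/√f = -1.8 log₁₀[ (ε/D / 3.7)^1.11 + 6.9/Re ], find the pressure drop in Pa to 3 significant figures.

ΔP ≈ 16000 Pa

Hydraulic diameter D_h = 4A/P = 4·(0.0972·0.057)/(2·(0.0972+0.057)) = 0.02216/0.3084 = 0.07186 m.
Re = ρVD_h/μ = 876·2.82·0.07186/0.0101 = 1.758e+04.
ε/D_h = 0.00012/0.07186 = 0.00167; Haaland gives 1/√f = -1.8 log₁₀[0.000193+0.000393] = 5.818, so f = 0.02954.
ΔP = f(L/D_h)(ρV²/2) = 0.02954·11.2/0.07186·3483 = 1.604e+04 Pa.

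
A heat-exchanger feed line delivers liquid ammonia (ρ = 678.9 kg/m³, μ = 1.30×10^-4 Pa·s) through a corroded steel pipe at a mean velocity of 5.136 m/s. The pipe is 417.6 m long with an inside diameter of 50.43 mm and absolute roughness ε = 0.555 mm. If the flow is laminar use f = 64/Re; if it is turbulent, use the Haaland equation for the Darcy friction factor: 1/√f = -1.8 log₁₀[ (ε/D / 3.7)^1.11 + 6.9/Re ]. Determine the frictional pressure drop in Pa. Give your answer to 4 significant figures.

ΔP ≈ 2913000 Pa

Reynolds number Re = ρVD/μ = 678.9 · 5.136 · 0.05043 / 0.00013 = 1.353e+06.
Re > 4000 → turbulent. Relative roughness ε/D = 0.000555/0.05043 = 0.011. Haaland: 1/√f = -1.8 log₁₀[(0.011/3.7)^1.11 + 6.9/1.353e+06] = -1.8 log₁₀[0.00157 + 5.1e-06] = 5.046, so f = 0.03928.
Darcy-Weisbach: ΔP = f(L/D)(ρV²/2) = 0.03928·(417.6/0.05043)·(678.9·5.136²/2) = 0.03928·8281·8954 = 2.913e+06 Pa.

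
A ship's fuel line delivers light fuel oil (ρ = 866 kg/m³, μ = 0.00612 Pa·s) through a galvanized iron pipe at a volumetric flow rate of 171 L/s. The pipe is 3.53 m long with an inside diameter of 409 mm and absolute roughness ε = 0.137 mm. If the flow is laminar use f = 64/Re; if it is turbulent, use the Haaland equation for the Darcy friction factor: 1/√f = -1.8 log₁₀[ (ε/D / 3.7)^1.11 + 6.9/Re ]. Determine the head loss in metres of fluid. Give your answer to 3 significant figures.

Q = 171 L/s = 171/1000 = 0.171 m³/s.
Cross-sectional area A = πD²/4 = π(0.409)²/4 = 0.1314 m²; mean velocity V = Q/A = 0.171/0.1314 = 1.302 m/s.
Reynolds number Re = ρVD/μ = 866 · 1.302 · 0.409 / 0.00612 = 7.533e+04.
Re > 4000 → turbulent. Relative roughness ε/D = 0.000137/0.409 = 0.000335. Haaland: 1/√f = -1.8 log₁₀[(0.000335/3.7)^1.11 + 6.9/7.533e+04] = -1.8 log₁₀[3.25e-05 + 9.16e-05] = 7.031, so f = 0.02023.
Darcy-Weisbach: ΔP = f(L/D)(ρV²/2) = 0.02023·(3.53/0.409)·(866·1.302²/2) = 0.02023·8.631·733.5 = 128.1 Pa.
Head loss h_f = ΔP/(ρg) = 128.1/(866·9.81) = 0.0151 m.

h_f ≈ 0.0151 m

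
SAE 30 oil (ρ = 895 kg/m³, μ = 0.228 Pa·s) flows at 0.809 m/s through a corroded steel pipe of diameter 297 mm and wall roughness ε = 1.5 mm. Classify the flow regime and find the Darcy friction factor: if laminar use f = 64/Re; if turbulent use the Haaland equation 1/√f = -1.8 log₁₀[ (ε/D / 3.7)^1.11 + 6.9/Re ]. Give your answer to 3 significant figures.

Re = ρVD/μ = 895·0.809·0.297/0.228 = 943.2.
Re < 2300 → laminar, so f = 64/Re = 0.06786 (roughness is irrelevant in laminar flow).

f ≈ 0.0679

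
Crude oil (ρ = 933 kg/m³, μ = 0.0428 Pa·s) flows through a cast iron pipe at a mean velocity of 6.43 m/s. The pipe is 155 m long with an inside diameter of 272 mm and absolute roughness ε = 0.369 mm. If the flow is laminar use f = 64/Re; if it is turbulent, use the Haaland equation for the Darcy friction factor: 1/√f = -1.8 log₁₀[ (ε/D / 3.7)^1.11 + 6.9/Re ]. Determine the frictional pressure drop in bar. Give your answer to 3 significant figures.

Reynolds number Re = ρVD/μ = 933 · 6.43 · 0.272 / 0.0428 = 3.813e+04.
Re > 4000 → turbulent. Relative roughness ε/D = 0.000369/0.272 = 0.00136. Haaland: 1/√f = -1.8 log₁₀[(0.00136/3.7)^1.11 + 6.9/3.813e+04] = -1.8 log₁₀[0.000154 + 0.000181] = 6.256, so f = 0.02555.
Darcy-Weisbach: ΔP = f(L/D)(ρV²/2) = 0.02555·(155/0.272)·(933·6.43²/2) = 0.02555·569.9·1.929e+04 = 2.808e+05 Pa.
ΔP = 2.808e+05 Pa = 2.81 bar.

ΔP ≈ 2.81 bar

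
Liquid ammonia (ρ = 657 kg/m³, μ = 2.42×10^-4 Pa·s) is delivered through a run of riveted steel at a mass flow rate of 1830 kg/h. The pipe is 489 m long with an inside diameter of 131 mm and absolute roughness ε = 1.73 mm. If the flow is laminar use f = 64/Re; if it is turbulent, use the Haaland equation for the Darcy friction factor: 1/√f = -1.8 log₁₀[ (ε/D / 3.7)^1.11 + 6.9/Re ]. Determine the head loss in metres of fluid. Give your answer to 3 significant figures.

h_f ≈ 0.0276 m

ṁ = 1830 kg/h = 1830/3600 = 0.5083 kg/s.
A = πD²/4 = π(0.131)²/4 = 0.01348 m²; mean velocity V = ṁ/(ρA) = 0.5083/(657 · 0.01348) = 0.05741 m/s.
Reynolds number Re = ρVD/μ = 657 · 0.05741 · 0.131 / 0.000242 = 2.042e+04.
Re > 4000 → turbulent. Relative roughness ε/D = 0.00173/0.131 = 0.0132. Haaland: 1/√f = -1.8 log₁₀[(0.0132/3.7)^1.11 + 6.9/2.042e+04] = -1.8 log₁₀[0.00192 + 0.000338] = 4.763, so f = 0.04408.
Darcy-Weisbach: ΔP = f(L/D)(ρV²/2) = 0.04408·(489/0.131)·(657·0.05741²/2) = 0.04408·3733·1.083 = 178.1 Pa.
Head loss h_f = ΔP/(ρg) = 178.1/(657·9.81) = 0.0276 m.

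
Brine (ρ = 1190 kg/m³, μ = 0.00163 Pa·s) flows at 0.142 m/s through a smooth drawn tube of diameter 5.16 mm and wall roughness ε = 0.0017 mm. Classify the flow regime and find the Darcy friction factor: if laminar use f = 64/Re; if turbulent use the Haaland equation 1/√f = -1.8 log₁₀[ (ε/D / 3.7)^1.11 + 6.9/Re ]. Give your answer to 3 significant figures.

Re = ρVD/μ = 1190·0.142·0.00516/0.00163 = 534.9.
Re < 2300 → laminar, so f = 64/Re = 0.1196 (roughness is irrelevant in laminar flow).

f ≈ 0.120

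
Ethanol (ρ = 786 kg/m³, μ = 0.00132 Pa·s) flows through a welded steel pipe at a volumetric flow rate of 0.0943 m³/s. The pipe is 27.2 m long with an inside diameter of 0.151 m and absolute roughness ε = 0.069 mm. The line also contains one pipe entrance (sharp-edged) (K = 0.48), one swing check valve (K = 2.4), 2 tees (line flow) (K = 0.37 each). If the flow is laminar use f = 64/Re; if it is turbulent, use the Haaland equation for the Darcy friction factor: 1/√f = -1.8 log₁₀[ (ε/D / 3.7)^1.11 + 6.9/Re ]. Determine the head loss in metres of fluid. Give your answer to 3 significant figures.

Cross-sectional area A = πD²/4 = π(0.151)²/4 = 0.01791 m²; mean velocity V = Q/A = 0.0943/0.01791 = 5.266 m/s.
Reynolds number Re = ρVD/μ = 786 · 5.266 · 0.151 / 0.00132 = 4.735e+05.
Re > 4000 → turbulent. Relative roughness ε/D = 6.9e-05/0.151 = 0.000457. Haaland: 1/√f = -1.8 log₁₀[(0.000457/3.7)^1.11 + 6.9/4.735e+05] = -1.8 log₁₀[4.59e-05 + 1.46e-05] = 7.593, so f = 0.01734.
Total minor-loss coefficient ΣK = 1·0.48 + 1·2.4 + 2·0.37 = 3.62.
ΔP = [f·L/D + ΣK]·(ρV²/2) = [0.01734·27.2/0.151 + 3.62]·(786·5.266²/2) = [3.124 + 3.62]·1.09e+04 = 7.349e+04 Pa.
Head loss h_f = ΔP/(ρg) = 7.349e+04/(786·9.81) = 9.53 m.

h_f ≈ 9.53 m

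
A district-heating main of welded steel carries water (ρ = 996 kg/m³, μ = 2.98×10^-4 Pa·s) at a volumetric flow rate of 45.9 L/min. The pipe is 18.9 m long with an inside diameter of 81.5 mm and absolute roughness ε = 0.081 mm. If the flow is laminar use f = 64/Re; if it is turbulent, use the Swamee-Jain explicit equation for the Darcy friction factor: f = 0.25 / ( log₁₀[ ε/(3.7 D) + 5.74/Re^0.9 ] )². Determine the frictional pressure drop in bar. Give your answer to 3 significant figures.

Q = 45.9 L/min = 45.9/60000 = 0.000765 m³/s.
Cross-sectional area A = πD²/4 = π(0.0815)²/4 = 0.005217 m²; mean velocity V = Q/A = 0.000765/0.005217 = 0.1466 m/s.
Reynolds number Re = ρVD/μ = 996 · 0.1466 · 0.0815 / 0.000298 = 3.994e+04.
Re > 4000 → turbulent. Relative roughness ε/D = 8.1e-05/0.0815 = 0.000994. Swamee-Jain: f = 0.25/(log₁₀[0.000994/3.7 + 5.74/3.994e+04^0.9])² = 0.25/(log₁₀[0.000269 + 0.000415])² = 0.25/(-3.165)² = 0.02495.
Darcy-Weisbach: ΔP = f(L/D)(ρV²/2) = 0.02495·(18.9/0.0815)·(996·0.1466²/2) = 0.02495·231.9·10.71 = 61.96 Pa.
ΔP = 61.96 Pa = 6.20×10^-4 bar.

ΔP ≈ 6.20×10^-4 bar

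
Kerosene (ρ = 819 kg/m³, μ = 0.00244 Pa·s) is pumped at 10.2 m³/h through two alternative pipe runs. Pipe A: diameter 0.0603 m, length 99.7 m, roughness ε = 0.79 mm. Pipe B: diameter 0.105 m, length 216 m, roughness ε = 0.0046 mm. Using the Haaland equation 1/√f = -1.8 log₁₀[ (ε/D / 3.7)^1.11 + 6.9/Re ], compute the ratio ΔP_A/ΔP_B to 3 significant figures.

Pipe A: V = Q/A = 0.002833/0.002856 = 0.9921 m/s; Re = 2.008e+04; ε/D = 0.0131; Haaland → f = 0.044; ΔP_A = f(L/D)(ρV²/2) = 2.933e+04 Pa.
Pipe B: V = Q/A = 0.002833/0.008659 = 0.3272 m/s; Re = 1.153e+04; ε/D = 4.38e-05; Haaland → f = 0.02976; ΔP_B = f(L/D)(ρV²/2) = 2684 Pa.
ΔP_A/ΔP_B = 2.933e+04/2684 = 10.9.

ΔP_A/ΔP_B ≈ 10.9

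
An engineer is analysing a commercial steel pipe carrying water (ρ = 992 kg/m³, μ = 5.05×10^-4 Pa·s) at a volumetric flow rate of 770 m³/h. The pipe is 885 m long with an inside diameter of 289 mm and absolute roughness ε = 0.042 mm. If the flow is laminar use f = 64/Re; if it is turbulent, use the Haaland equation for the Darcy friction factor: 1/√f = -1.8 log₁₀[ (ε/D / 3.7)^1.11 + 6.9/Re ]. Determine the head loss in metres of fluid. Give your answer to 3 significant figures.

h_f ≈ 22.4 m

Q = 770 m³/h = 770/3600 = 0.2139 m³/s.
Cross-sectional area A = πD²/4 = π(0.289)²/4 = 0.0656 m²; mean velocity V = Q/A = 0.2139/0.0656 = 3.261 m/s.
Reynolds number Re = ρVD/μ = 992 · 3.261 · 0.289 / 0.000505 = 1.851e+06.
Re > 4000 → turbulent. Relative roughness ε/D = 4.2e-05/0.289 = 0.000145. Haaland: 1/√f = -1.8 log₁₀[(0.000145/3.7)^1.11 + 6.9/1.851e+06] = -1.8 log₁₀[1.29e-05 + 3.73e-06] = 8.604, so f = 0.01351.
Darcy-Weisbach: ΔP = f(L/D)(ρV²/2) = 0.01351·(885/0.289)·(992·3.261²/2) = 0.01351·3062·5273 = 2.181e+05 Pa.
Head loss h_f = ΔP/(ρg) = 2.181e+05/(992·9.81) = 22.4 m.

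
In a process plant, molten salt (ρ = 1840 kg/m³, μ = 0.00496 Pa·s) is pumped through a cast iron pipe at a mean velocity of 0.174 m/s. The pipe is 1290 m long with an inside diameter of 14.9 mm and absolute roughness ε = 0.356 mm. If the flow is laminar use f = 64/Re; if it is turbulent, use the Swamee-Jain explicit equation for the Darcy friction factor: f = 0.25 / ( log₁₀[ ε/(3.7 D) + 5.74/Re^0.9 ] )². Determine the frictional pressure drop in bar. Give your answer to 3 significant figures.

ΔP ≈ 1.60 bar

Reynolds number Re = ρVD/μ = 1840 · 0.174 · 0.0149 / 0.00496 = 961.8.
Re < 2300 → laminar flow, so f = 64/Re = 64/961.8 = 0.06654 (the turbulent correlation is not needed).
Darcy-Weisbach: ΔP = f(L/D)(ρV²/2) = 0.06654·(1290/0.0149)·(1840·0.174²/2) = 0.06654·8.658e+04·27.85 = 1.605e+05 Pa.
ΔP = 1.605e+05 Pa = 1.60 bar.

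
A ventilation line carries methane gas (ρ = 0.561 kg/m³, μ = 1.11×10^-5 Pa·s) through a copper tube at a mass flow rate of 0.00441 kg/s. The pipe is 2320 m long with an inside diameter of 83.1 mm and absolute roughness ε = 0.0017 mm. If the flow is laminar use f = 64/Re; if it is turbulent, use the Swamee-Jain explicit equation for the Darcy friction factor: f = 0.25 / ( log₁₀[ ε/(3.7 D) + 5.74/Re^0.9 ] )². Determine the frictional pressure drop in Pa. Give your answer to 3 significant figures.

A = πD²/4 = π(0.0831)²/4 = 0.005424 m²; mean velocity V = ṁ/(ρA) = 0.00441/(0.561 · 0.005424) = 1.449 m/s.
Reynolds number Re = ρVD/μ = 0.561 · 1.449 · 0.0831 / 1.11e-05 = 6087.
Re > 4000 → turbulent. Relative roughness ε/D = 1.7e-06/0.0831 = 2.05e-05. Swamee-Jain: f = 0.25/(log₁₀[2.05e-05/3.7 + 5.74/6087^0.9])² = 0.25/(log₁₀[5.53e-06 + 0.00225])² = 0.25/(-2.646)² = 0.03571.
Darcy-Weisbach: ΔP = f(L/D)(ρV²/2) = 0.03571·(2320/0.0831)·(0.561·1.449²/2) = 0.03571·2.792e+04·0.5893 = 587.4 Pa.

ΔP ≈ 587 Pa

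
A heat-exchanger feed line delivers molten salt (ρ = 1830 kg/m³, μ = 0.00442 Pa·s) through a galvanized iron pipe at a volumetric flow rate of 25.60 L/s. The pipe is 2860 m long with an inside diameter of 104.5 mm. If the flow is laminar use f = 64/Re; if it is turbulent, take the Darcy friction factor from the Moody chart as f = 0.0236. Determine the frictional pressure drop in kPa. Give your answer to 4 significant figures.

Q = 25.60 L/s = 25.60/1000 = 0.0256 m³/s.
Cross-sectional area A = πD²/4 = π(0.1045)²/4 = 0.008577 m²; mean velocity V = Q/A = 0.0256/0.008577 = 2.985 m/s.
Reynolds number Re = ρVD/μ = 1830 · 2.985 · 0.1045 / 0.00442 = 1.291e+05.
Re > 4000 → turbulent; use the Moody-chart value f = 0.0236.
Darcy-Weisbach: ΔP = f(L/D)(ρV²/2) = 0.0236·(2860/0.1045)·(1830·2.985²/2) = 0.0236·2.737e+04·8152 = 5.265e+06 Pa.
ΔP = 5.265e+06 Pa = 5265 kPa.

ΔP ≈ 5265 kPa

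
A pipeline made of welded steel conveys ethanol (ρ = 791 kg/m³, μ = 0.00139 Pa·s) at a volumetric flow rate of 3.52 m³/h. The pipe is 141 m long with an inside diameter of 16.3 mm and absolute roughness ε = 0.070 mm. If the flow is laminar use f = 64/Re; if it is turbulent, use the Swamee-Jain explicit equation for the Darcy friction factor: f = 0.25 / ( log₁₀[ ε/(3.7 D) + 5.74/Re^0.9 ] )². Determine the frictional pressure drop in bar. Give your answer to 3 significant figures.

Q = 3.52 m³/h = 3.52/3600 = 0.0009778 m³/s.
Cross-sectional area A = πD²/4 = π(0.0163)²/4 = 0.0002087 m²; mean velocity V = Q/A = 0.0009778/0.0002087 = 4.686 m/s.
Reynolds number Re = ρVD/μ = 791 · 4.686 · 0.0163 / 0.00139 = 4.346e+04.
Re > 4000 → turbulent. Relative roughness ε/D = 7e-05/0.0163 = 0.00429. Swamee-Jain: f = 0.25/(log₁₀[0.00429/3.7 + 5.74/4.346e+04^0.9])² = 0.25/(log₁₀[0.00116 + 0.000384])² = 0.25/(-2.811)² = 0.03164.
Darcy-Weisbach: ΔP = f(L/D)(ρV²/2) = 0.03164·(141/0.0163)·(791·4.686²/2) = 0.03164·8650·8684 = 2.376e+06 Pa.
ΔP = 2.376e+06 Pa = 23.8 bar.

ΔP ≈ 23.8 bar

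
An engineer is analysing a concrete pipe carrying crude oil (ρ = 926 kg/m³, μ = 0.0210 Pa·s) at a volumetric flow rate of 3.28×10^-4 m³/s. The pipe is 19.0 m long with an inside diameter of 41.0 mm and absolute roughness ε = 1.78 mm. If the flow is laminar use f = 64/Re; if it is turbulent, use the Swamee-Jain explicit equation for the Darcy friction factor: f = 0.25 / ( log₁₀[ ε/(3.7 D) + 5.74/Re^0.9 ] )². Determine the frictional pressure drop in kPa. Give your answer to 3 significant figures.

ΔP ≈ 1.89 kPa

Cross-sectional area A = πD²/4 = π(0.041)²/4 = 0.00132 m²; mean velocity V = Q/A = 0.000328/0.00132 = 0.2484 m/s.
Reynolds number Re = ρVD/μ = 926 · 0.2484 · 0.041 / 0.021 = 449.2.
Re < 2300 → laminar flow, so f = 64/Re = 64/449.2 = 0.1425 (the turbulent correlation is not needed).
Darcy-Weisbach: ΔP = f(L/D)(ρV²/2) = 0.1425·(19/0.041)·(926·0.2484²/2) = 0.1425·463.4·28.58 = 1887 Pa.
ΔP = 1887 Pa = 1.89 kPa.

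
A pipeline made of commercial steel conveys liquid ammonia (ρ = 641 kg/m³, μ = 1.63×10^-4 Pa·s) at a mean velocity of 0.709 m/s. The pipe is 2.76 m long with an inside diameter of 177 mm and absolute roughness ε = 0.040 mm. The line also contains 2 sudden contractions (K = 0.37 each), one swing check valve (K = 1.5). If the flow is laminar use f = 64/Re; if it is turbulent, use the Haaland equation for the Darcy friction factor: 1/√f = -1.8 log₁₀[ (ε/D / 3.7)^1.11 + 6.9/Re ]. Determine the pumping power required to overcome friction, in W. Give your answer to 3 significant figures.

P ≈ 6.98 W

Reynolds number Re = ρVD/μ = 641 · 0.709 · 0.177 / 0.000163 = 4.935e+05.
Re > 4000 → turbulent. Relative roughness ε/D = 4e-05/0.177 = 0.000226. Haaland: 1/√f = -1.8 log₁₀[(0.000226/3.7)^1.11 + 6.9/4.935e+05] = -1.8 log₁₀[2.1e-05 + 1.4e-05] = 8.021, so f = 0.01554.
Total minor-loss coefficient ΣK = 2·0.37 + 1·1.5 = 2.24.
ΔP = [f·L/D + ΣK]·(ρV²/2) = [0.01554·2.76/0.177 + 2.24]·(641·0.709²/2) = [0.2424 + 2.24]·161.1 = 399.9 Pa.
Q = V·A = 0.709·0.02461 = 0.01745 m³/s.
Pumping power P = QΔP = 0.01745·399.9 = 6.977 W = 6.98 W.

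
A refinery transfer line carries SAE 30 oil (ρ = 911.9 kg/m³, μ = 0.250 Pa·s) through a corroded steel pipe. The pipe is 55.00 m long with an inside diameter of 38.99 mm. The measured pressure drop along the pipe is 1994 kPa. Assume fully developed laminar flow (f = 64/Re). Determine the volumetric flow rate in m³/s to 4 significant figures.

Q ≈ 0.008226 m³/s

For laminar flow, f = 64/Re with Re = ρVD/μ, so Darcy-Weisbach reduces to ΔP = 32μLV/D². Solving for V: V = ΔP·D²/(32μL) = 1.994e+06·(0.03899)²/(32·0.25·55) = 6.889 m/s.
Check: Re = ρVD/μ = 911.9·6.889·0.03899/0.25 = 979.8 < 2300, so the laminar assumption holds.
Q = V·A = 6.889·(π/4·0.03899²) = 0.008226 m³/s = 0.008226 m³/s.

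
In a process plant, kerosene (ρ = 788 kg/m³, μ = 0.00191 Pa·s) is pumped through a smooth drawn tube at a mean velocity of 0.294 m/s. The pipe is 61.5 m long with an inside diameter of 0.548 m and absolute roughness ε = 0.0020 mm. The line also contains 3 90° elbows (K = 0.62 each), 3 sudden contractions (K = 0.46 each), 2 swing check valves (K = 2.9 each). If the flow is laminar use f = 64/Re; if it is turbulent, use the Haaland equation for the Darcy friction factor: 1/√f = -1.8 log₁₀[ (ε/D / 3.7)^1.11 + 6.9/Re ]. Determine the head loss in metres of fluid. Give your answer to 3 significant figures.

Reynolds number Re = ρVD/μ = 788 · 0.294 · 0.548 / 0.00191 = 6.647e+04.
Re > 4000 → turbulent. Relative roughness ε/D = 2e-06/0.548 = 3.65e-06. Haaland: 1/√f = -1.8 log₁₀[(3.65e-06/3.7)^1.11 + 6.9/6.647e+04] = -1.8 log₁₀[2.15e-07 + 0.000104] = 7.169, so f = 0.01946.
Total minor-loss coefficient ΣK = 3·0.62 + 3·0.46 + 2·2.9 = 9.04.
ΔP = [f·L/D + ΣK]·(ρV²/2) = [0.01946·61.5/0.548 + 9.04]·(788·0.294²/2) = [2.184 + 9.04]·34.06 = 382.2 Pa.
Head loss h_f = ΔP/(ρg) = 382.2/(788·9.81) = 0.0494 m.

h_f ≈ 0.0494 m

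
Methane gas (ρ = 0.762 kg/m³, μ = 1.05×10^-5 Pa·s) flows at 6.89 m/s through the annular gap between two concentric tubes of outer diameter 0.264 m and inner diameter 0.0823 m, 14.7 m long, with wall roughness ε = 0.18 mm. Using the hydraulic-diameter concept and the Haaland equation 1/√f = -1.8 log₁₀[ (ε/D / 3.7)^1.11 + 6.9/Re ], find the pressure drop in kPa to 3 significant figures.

ΔP ≈ 0.0324 kPa

Hydraulic diameter D_h = 4A/P = D_o - D_i = 0.264 - 0.0823 = 0.1817 m.
Re = ρVD_h/μ = 0.762·6.89·0.1817/1.05e-05 = 9.085e+04.
ε/D_h = 0.00018/0.1817 = 0.000991; Haaland gives 1/√f = -1.8 log₁₀[0.000108+7.59e-05] = 6.722, so f = 0.02213.
ΔP = f(L/D_h)(ρV²/2) = 0.02213·14.7/0.1817·18.09 = 32.38 Pa.
ΔP = 0.0324 kPa.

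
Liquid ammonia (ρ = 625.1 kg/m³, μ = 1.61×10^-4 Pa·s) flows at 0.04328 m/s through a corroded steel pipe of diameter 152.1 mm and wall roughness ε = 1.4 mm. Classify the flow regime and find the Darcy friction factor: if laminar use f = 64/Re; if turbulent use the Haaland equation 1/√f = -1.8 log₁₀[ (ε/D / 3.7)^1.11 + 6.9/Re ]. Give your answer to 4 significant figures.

Re = ρVD/μ = 625.1·0.04328·0.1521/0.000161 = 2.556e+04.
Re > 4000 → turbulent. ε/D = 0.0014/0.1521 = 0.0092; Haaland: 1/√f = -1.8 log₁₀[0.00129 + 0.00027] = 5.054, so f = 0.03915.

f ≈ 0.03915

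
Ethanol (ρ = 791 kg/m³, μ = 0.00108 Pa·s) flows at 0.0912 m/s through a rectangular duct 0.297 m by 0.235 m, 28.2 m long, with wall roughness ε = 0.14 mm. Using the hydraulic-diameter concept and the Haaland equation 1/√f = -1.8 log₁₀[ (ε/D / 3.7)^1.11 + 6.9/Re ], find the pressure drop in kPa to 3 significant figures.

Hydraulic diameter D_h = 4A/P = 4·(0.297·0.235)/(2·(0.297+0.235)) = 0.2792/1.064 = 0.2624 m.
Re = ρVD_h/μ = 791·0.0912·0.2624/0.00108 = 1.753e+04.
ε/D_h = 0.00014/0.2624 = 0.000534; Haaland gives 1/√f = -1.8 log₁₀[5.45e-05+0.000394] = 6.027, so f = 0.02753.
ΔP = f(L/D_h)(ρV²/2) = 0.02753·28.2/0.2624·3.29 = 9.732 Pa.
ΔP = 0.00973 kPa.

ΔP ≈ 0.00973 kPa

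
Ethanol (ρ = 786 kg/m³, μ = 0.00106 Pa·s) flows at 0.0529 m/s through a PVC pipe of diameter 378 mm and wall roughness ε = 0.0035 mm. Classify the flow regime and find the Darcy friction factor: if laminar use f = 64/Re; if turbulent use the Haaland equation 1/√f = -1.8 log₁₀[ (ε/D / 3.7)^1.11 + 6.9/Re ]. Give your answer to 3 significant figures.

f ≈ 0.0278

Re = ρVD/μ = 786·0.0529·0.378/0.00106 = 1.483e+04.
Re > 4000 → turbulent. ε/D = 3.5e-06/0.378 = 9.26e-06; Haaland: 1/√f = -1.8 log₁₀[6.06e-07 + 0.000465] = 5.997, so f = 0.02781.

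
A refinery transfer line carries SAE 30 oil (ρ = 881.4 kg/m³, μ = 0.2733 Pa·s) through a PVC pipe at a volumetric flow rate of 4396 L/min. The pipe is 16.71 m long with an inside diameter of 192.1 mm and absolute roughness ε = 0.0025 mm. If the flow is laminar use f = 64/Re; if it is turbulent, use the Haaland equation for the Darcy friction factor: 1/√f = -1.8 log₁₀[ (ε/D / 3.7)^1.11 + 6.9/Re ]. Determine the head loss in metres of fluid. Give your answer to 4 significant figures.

Q = 4396 L/min = 4396/60000 = 0.07327 m³/s.
Cross-sectional area A = πD²/4 = π(0.1921)²/4 = 0.02898 m²; mean velocity V = Q/A = 0.07327/0.02898 = 2.528 m/s.
Reynolds number Re = ρVD/μ = 881.4 · 2.528 · 0.1921 / 0.273 = 1566.
Re < 2300 → laminar flow, so f = 64/Re = 64/1566 = 0.04087 (the turbulent correlation is not needed).
Darcy-Weisbach: ΔP = f(L/D)(ρV²/2) = 0.04087·(16.71/0.1921)·(881.4·2.528²/2) = 0.04087·86.99·2816 = 1.001e+04 Pa.
Head loss h_f = ΔP/(ρg) = 1.001e+04/(881.4·9.81) = 1.158 m.

h_f ≈ 1.158 m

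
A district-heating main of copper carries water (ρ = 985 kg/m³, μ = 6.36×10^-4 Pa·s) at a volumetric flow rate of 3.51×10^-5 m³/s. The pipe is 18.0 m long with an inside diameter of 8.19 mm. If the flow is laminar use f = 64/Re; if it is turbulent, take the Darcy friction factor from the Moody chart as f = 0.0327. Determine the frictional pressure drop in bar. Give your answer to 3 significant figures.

Cross-sectional area A = πD²/4 = π(0.00819)²/4 = 5.268e-05 m²; mean velocity V = Q/A = 3.51e-05/5.268e-05 = 0.6663 m/s.
Reynolds number Re = ρVD/μ = 985 · 0.6663 · 0.00819 / 0.000636 = 8451.
Re > 4000 → turbulent; use the Moody-chart value f = 0.0327.
Darcy-Weisbach: ΔP = f(L/D)(ρV²/2) = 0.0327·(18/0.00819)·(985·0.6663²/2) = 0.0327·2198·218.6 = 1.571e+04 Pa.
ΔP = 1.571e+04 Pa = 0.157 bar.

ΔP ≈ 0.157 bar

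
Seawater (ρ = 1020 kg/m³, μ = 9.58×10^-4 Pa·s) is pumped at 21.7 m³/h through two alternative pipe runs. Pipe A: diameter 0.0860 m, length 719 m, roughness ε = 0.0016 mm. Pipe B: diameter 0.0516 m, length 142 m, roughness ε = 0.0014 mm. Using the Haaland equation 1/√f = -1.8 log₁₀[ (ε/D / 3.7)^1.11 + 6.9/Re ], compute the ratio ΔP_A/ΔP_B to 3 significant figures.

Pipe A: V = Q/A = 0.006028/0.005809 = 1.038 m/s; Re = 9.502e+04; ε/D = 1.86e-05; Haaland → f = 0.01808; ΔP_A = f(L/D)(ρV²/2) = 8.303e+04 Pa.
Pipe B: V = Q/A = 0.006028/0.002091 = 2.882 m/s; Re = 1.584e+05; ε/D = 2.71e-05; Haaland → f = 0.01638; ΔP_B = f(L/D)(ρV²/2) = 1.91e+05 Pa.
ΔP_A/ΔP_B = 8.303e+04/1.91e+05 = 0.435.

ΔP_A/ΔP_B ≈ 0.435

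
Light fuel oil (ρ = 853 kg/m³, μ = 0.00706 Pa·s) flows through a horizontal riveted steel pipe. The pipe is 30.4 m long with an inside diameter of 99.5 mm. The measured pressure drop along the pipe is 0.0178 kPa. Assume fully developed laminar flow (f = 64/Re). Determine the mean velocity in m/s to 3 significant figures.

For laminar flow, f = 64/Re with Re = ρVD/μ, so Darcy-Weisbach reduces to ΔP = 32μLV/D². Solving for V: V = ΔP·D²/(32μL) = 17.8·(0.0995)²/(32·0.00706·30.4) = 0.02566 m/s.
Check: Re = ρVD/μ = 853·0.02566·0.0995/0.00706 = 308.5 < 2300, so the laminar assumption holds.

V ≈ 0.0257 m/s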